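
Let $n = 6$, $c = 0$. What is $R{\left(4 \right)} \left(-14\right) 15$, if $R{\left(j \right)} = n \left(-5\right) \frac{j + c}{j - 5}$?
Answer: $-25200$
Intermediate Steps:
$R{\left(j \right)} = - \frac{30 j}{-5 + j}$ ($R{\left(j \right)} = 6 \left(-5\right) \frac{j + 0}{j - 5} = - 30 \frac{j}{-5 + j} = - \frac{30 j}{-5 + j}$)
$R{\left(4 \right)} \left(-14\right) 15 = \left(-30\right) 4 \frac{1}{-5 + 4} \left(-14\right) 15 = \left(-30\right) 4 \frac{1}{-1} \left(-14\right) 15 = \left(-30\right) 4 \left(-1\right) \left(-14\right) 15 = 120 \left(-14\right) 15 = \left(-1680\right) 15 = -25200$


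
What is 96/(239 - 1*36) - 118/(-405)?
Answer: 62834/82215 ≈ 0.76426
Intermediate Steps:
96/(239 - 1*36) - 118/(-405) = 96/(239 - 36) - 118*(-1/405) = 96/203 + 118/405 = 62834/82215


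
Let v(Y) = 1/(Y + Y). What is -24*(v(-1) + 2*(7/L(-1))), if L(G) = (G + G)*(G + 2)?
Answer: 180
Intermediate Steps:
L(G) = 2*G*(2 + G) (L(G) = (2*G)*(2 + G) = 2*G*(2 + G))
v(Y) = 1/(2*Y)
-24*(v(-1) + 2*(7/L(-1))) = -24*((½)/(-1) + 2*(7/((2*(-1)*(2 - 1))))) = -24*((½)*(-1) + 2*(7/((2*(-1)*1)))) = -24*(-½ + 2*(7/(-2))) = -24*(-½ + 2*(7*(-½))) = -24*(-½ + 2*(-7/2)) = -24*(-½ - 7) = -24*(-15/2) = 180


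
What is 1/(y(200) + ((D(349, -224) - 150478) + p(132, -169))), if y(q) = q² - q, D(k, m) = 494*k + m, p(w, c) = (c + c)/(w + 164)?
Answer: 148/9102423 ≈ 1.6259e-5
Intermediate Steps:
p(w, c) = 2*c/(164 + w) (p(w, c) = (2*c)/(164 + w) = 2*c/(164 + w))
D(k, m) = m + 494*k
1/(y(200) + ((D(349, -224) - 150478) + p(132, -169))) = 1/(200*(-1 + 200) + (((-224 + 494*349) - 150478) + 2*(-169)/(164 + 132))) = 1/(200*199 + (((-224 + 172406) - 150478) + 2*(-169)/296)) = 1/(39800 + ((172182 - 150478) + 2*(-169)*(1/296))) = 1/(39800 + (21704 - 169/148)) = 1/(39800 + 3212023/148) = 1/(9102423/148) = 148/9102423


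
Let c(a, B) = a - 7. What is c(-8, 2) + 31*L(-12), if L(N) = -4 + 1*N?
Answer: -511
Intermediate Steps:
c(a, B) = -7 + a
L(N) = -4 + N
c(-8, 2) + 31*L(-12) = (-7 - 8) + 31*(-4 - 12) = -15 + 31*(-16) = -15 - 496 = -511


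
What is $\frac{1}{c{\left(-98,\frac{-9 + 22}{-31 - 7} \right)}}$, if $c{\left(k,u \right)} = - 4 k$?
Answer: $\frac{1}{392} \approx 0.002551$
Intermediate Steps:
$\frac{1}{c{\left(-98,\frac{-9 + 22}{-31 - 7} \right)}} = \frac{1}{\left(-4\right) \left(-98\right)} = \frac{1}{392}$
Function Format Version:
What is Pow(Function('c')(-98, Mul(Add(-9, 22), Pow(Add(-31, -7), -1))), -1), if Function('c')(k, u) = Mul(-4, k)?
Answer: Rational(1, 392) ≈ 0.0025510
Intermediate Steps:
Pow(Function('c')(-98, Mul(Add(-9, 22), Pow(Add(-31, -7), -1))), -1) = Pow(Mul(-4, -98), -1) = Pow(392, -1) = Rational(1, 392)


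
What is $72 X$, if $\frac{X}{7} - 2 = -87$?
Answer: $-42840$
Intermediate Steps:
$X = -595$ ($X = 14 + 7 \left(-87\right) = 14 - 609 = -595$)
$72 X = 72 \left(-595\right) = -42840$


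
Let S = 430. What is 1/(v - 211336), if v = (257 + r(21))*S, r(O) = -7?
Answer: -1/103836 ≈ -9.6306e-6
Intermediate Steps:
v = 107500 (v = (257 - 7)*430 = 250*430 = 107500)
1/(v - 211336) = 1/(107500 - 211336) = 1/(-103836) = -1/103836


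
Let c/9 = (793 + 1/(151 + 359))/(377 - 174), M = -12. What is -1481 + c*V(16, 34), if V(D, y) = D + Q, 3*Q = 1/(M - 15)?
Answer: -24463235/26622 ≈ -918.91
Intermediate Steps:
Q = -1/81 (Q = 1/(3*(-12 - 15)) = (1/3)/(-27) = (1/3)*(-1/27) = -1/81 ≈ -0.012346)
V(D, y) = -1/81 + D (V(D, y) = D - 1/81 = -1/81 + D)
c = 1213293/34510 (c = 9*((793 + 1/(151 + 359))/(377 - 174)) = 9*((793 + 1/510)/203) = 9*((793 + 1/510)*(1/203)) = 9*((404431/510)*(1/203)) = 9*(404431/103530) = 1213293/34510 ≈ 35.158)
-1481 + c*V(16, 34) = -1481 + 1213293*(-1/81 + 16)/34510 = -1481 + (1213293/34510)*(1295/81) = -1481 + 14963947/26622 = -24463235/26622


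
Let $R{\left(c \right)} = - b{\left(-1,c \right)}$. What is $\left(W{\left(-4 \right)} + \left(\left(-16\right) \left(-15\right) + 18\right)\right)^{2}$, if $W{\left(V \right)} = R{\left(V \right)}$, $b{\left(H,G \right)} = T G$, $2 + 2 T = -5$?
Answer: $59536$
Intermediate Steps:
$T = - \frac{7}{2}$ ($T = -1 + \frac{1}{2} \left(-5\right) = -1 - \frac{5}{2} = - \frac{7}{2} \approx -3.5$)
$b{\left(H,G \right)} = - \frac{7 G}{2}$
$R{\left(c \right)} = \frac{7 c}{2}$ ($R{\left(c \right)} = - \frac{\left(-7\right) c}{2} = \frac{7 c}{2}$)
$W{\left(V \right)} = \frac{7 V}{2}$
$\left(W{\left(-4 \right)} + \left(\left(-16\right) \left(-15\right) + 18\right)\right)^{2} = \left(\frac{7}{2} \left(-4\right) + \left(\left(-16\right) \left(-15\right) + 18\right)\right)^{2} = \left(-14 + \left(240 + 18\right)\right)^{2} = \left(-14 + 258\right)^{2} = 244^{2} = 59536$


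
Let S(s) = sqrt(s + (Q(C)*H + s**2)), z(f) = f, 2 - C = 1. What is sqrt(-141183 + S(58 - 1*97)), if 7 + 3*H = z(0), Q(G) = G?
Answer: sqrt(-1270647 + 3*sqrt(13317))/3 ≈ 375.69*I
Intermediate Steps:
C = 1 (C = 2 - 1*1 = 2 - 1 = 1)
H = -7/3 (H = -7/3 + (1/3)*0 = -7/3 + 0 = -7/3 ≈ -2.3333)
S(s) = sqrt(-7/3 + s + s**2) (S(s) = sqrt(s + (1*(-7/3) + s**2)) = sqrt(s + (-7/3 + s**2)) = sqrt(-7/3 + s + s**2))
sqrt(-141183 + S(58 - 1*97)) = sqrt(-141183 + sqrt(-21 + 9*(58 - 1*97) + 9*(58 - 1*97)**2)/3) = sqrt(-141183 + sqrt(-21 + 9*(58 - 97) + 9*(58 - 97)**2)/3) = sqrt(-141183 + sqrt(-21 + 9*(-39) + 9*(-39)**2)/3) = sqrt(-141183 + sqrt(-21 - 351 + 9*1521)/3) = sqrt(-141183 + sqrt(-21 - 351 + 13689)/3) = sqrt(-141183 + sqrt(13317)/3)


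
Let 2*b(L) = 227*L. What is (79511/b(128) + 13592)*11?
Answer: 2172984957/14528 ≈ 1.4957e+5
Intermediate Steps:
b(L) = 227*L/2 (b(L) = (227*L)/2 = 227*L/2)
(79511/b(128) + 13592)*11 = (79511/(((227/2)*128)) + 13592)*11 = (79511/14528 + 13592)*11 = (197544087/14528)*11 = 2172984957/14528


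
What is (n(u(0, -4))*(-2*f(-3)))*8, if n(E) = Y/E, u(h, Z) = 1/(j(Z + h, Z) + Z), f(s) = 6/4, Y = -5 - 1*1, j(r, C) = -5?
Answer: -1296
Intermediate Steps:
Y = -6 (Y = -5 - 1 = -6)
f(s) = 3/2 (f(s) = 6*(¼) = 3/2)
u(h, Z) = 1/(-5 + Z)
n(E) = -6/E
(n(u(0, -4))*(-2*f(-3)))*8 = ((-6/(1/(-5 - 4)))*(-2*3/2))*8 = (-6/(1/(-9))*(-3))*8 = (-6/(-⅑)*(-3))*8 = (-6*(-9)*(-3))*8 = (54*(-3))*8 = -162*8 = -1296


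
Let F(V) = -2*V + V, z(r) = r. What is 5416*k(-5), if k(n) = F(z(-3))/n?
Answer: -16248/5 ≈ -3249.6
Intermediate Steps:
F(V) = -V
k(n) = 3/n (k(n) = (-1*(-3))/n = 3/n)
5416*k(-5) = 5416*(3/(-5)) = 5416*(3*(-⅕)) = 5416*(-⅗) = -16248/5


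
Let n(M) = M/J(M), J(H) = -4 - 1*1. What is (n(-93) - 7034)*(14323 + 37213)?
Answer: -1807728272/5 ≈ -3.6155e+8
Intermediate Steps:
J(H) = -5 (J(H) = -4 - 1 = -5)
n(M) = -M/5 (n(M) = M/(-5) = M*(-⅕) = -M/5)
(n(-93) - 7034)*(14323 + 37213) = (-⅕*(-93) - 7034)*(14323 + 37213) = (93/5 - 7034)*51536 = -35077/5*51536 = -1807728272/5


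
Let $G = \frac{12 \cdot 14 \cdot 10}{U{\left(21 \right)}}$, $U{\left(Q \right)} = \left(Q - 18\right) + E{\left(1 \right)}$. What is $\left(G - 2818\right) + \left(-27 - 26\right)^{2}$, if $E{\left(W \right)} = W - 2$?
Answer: $831$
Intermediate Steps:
$E{\left(W \right)} = -2 + W$ ($E{\left(W \right)} = W - 2 = -2 + W$)
$U{\left(Q \right)} = -19 + Q$ ($U{\left(Q \right)} = \left(Q - 18\right) + \left(-2 + 1\right) = \left(-18 + Q\right) - 1 = -19 + Q$)
$G = 840$ ($G = \frac{12 \cdot 14 \cdot 10}{-19 + 21} = \frac{168 \cdot 10}{2} = 1680 \cdot \frac{1}{2} = 840$)
$\left(G - 2818\right) + \left(-27 - 26\right)^{2} = \left(840 - 2818\right) + \left(-27 - 26\right)^{2} = -1978 + \left(-53\right)^{2} = -1978 + 2809 = 831$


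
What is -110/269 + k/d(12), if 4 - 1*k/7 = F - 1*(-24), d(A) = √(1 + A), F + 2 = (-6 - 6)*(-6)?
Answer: -110/269 - 630*√13/13 ≈ -175.14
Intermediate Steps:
F = 70 (F = -2 + (-6 - 6)*(-6) = -2 - 12*(-6) = -2 + 72 = 70)
k = -630 (k = 28 - 7*(70 - 1*(-24)) = 28 - 7*(70 + 24) = 28 - 7*94 = 28 - 658 = -630)
-110/269 + k/d(12) = -110/269 - 630/√(1 + 12) = -110*1/269 - 630*√13/13 = -110/269 - 630*√13/13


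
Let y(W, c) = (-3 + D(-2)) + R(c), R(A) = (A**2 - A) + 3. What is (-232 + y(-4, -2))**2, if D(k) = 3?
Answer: 49729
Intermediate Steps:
R(A) = 3 + A**2 - A
y(W, c) = 3 + c**2 - c (y(W, c) = (-3 + 3) + (3 + c**2 - c) = 0 + (3 + c**2 - c) = 3 + c**2 - c)
(-232 + y(-4, -2))**2 = (-232 + (3 + (-2)**2 - 1*(-2)))**2 = (-232 + (3 + 4 + 2))**2 = (-232 + 9)**2 = (-223)**2 = 49729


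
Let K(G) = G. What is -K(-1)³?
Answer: 1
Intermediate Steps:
-K(-1)³ = -1*(-1)³ = -1*(-1) = 1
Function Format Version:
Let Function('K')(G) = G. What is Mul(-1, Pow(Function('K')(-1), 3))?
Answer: 1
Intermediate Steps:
Mul(-1, Pow(Function('K')(-1), 3)) = Mul(-1, Pow(-1, 3)) = Mul(-1, -1) = 1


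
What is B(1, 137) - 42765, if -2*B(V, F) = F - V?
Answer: -42833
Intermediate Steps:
B(V, F) = V/2 - F/2 (B(V, F) = -(F - V)/2 = V/2 - F/2)
B(1, 137) - 42765 = ((½)*1 - ½*137) - 42765 = (½ - 137/2) - 42765 = -68 - 42765 = -42833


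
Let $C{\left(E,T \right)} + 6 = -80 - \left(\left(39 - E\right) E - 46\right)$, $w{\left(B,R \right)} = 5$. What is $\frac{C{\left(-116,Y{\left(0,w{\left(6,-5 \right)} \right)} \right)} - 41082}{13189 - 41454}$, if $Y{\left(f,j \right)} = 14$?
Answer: $\frac{23142}{28265} \approx 0.81875$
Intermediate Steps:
$C{\left(E,T \right)} = -40 - E \left(39 - E\right)$ ($C{\left(E,T \right)} = -6 - \left(34 + \left(39 - E\right) E\right) = -6 - \left(34 + E \left(39 - E\right)\right) = -40 - E \left(39 - E\right)$)
$\frac{C{\left(-116,Y{\left(0,w{\left(6,-5 \right)} \right)} \right)} - 41082}{13189 - 41454} = \frac{\left(-40 + \left(-116\right)^{2} - -4524\right) - 41082}{13189 - 41454} = \frac{\left(-40 + 13456 + 4524\right) - 41082}{-28265} = \left(17940 - 41082\right) \left(- \frac{1}{28265}\right) = \left(-23142\right) \left(- \frac{1}{28265}\right) = \frac{23142}{28265}$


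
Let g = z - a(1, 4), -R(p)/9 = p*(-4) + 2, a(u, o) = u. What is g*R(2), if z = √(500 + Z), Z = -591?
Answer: -54 + 54*I*√91 ≈ -54.0 + 515.13*I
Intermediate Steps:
z = I*√91 (z = √(500 - 591) = √(-91) = I*√91 ≈ 9.5394*I)
R(p) = -18 + 36*p (R(p) = -9*(p*(-4) + 2) = -9*(-4*p + 2) = -9*(2 - 4*p) = -18 + 36*p)
g = -1 + I*√91 (g = I*√91 - 1*1 = I*√91 - 1 = -1 + I*√91 ≈ -1.0 + 9.5394*I)
g*R(2) = (-1 + I*√91)*(-18 + 36*2) = (-1 + I*√91)*(-18 + 72) = (-1 + I*√91)*54 = -54 + 54*I*√91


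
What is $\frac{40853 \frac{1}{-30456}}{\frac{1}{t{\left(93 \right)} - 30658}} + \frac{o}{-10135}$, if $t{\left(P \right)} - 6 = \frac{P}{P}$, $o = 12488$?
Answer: $\frac{4230172570459}{102890520} \approx 41113.0$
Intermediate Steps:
$t{\left(P \right)} = 7$ ($t{\left(P \right)} = 6 + \frac{P}{P} = 6 + 1 = 7$)
$\frac{40853 \frac{1}{-30456}}{\frac{1}{t{\left(93 \right)} - 30658}} + \frac{o}{-10135} = \frac{40853 \frac{1}{-30456}}{\frac{1}{7 - 30658}} + \frac{12488}{-10135} = \frac{40853 \left(- \frac{1}{30456}\right)}{\frac{1}{-30651}} + 12488 \left(- \frac{1}{10135}\right) = - \frac{40853}{30456 \left(- \frac{1}{30651}\right)} - \frac{12488}{10135} = \left(- \frac{40853}{30456}\right) \left(-30651\right) - \frac{12488}{10135} = \frac{417395101}{10152} - \frac{12488}{10135} = \frac{4230172570459}{102890520}$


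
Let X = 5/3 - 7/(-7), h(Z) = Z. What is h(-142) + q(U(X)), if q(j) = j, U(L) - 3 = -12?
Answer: -151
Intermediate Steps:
X = 8/3 (X = 5*(⅓) - 7*(-⅐) = 5/3 + 1 = 8/3 ≈ 2.6667)
U(L) = -9 (U(L) = 3 - 12 = -9)
h(-142) + q(U(X)) = -142 - 9 = -151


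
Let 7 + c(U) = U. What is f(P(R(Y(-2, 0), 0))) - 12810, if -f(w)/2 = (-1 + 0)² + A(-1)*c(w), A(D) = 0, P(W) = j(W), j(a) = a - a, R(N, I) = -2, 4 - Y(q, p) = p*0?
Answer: -12812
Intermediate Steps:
Y(q, p) = 4 (Y(q, p) = 4 - p*0 = 4 - 1*0 = 4 + 0 = 4)
j(a) = 0
c(U) = -7 + U
P(W) = 0
f(w) = -2 (f(w) = -2*((-1 + 0)² + 0*(-7 + w)) = -2*((-1)² + 0) = -2*(1 + 0) = -2*1 = -2)
f(P(R(Y(-2, 0), 0))) - 12810 = -2 - 12810 = -12812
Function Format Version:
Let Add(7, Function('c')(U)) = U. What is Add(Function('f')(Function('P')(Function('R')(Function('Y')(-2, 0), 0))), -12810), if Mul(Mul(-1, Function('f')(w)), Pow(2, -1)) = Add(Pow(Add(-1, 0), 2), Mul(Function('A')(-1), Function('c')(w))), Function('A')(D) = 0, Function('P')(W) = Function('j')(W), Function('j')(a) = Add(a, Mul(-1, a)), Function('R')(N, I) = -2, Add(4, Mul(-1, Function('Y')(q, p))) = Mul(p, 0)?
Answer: -12812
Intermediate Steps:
Function('Y')(q, p) = 4 (Function('Y')(q, p) = Add(4, Mul(-1, Mul(p, 0))) = Add(4, Mul(-1, 0)) = Add(4, 0) = 4)
Function('j')(a) = 0
Function('c')(U) = Add(-7, U)
Function('P')(W) = 0
Function('f')(w) = -2 (Function('f')(w) = Mul(-2, Add(Pow(Add(-1, 0), 2), Mul(0, Add(-7, w)))) = Mul(-2, Add(Pow(-1, 2), 0)) = Mul(-2, Add(1, 0)) = Mul(-2, 1) = -2)
Add(Function('f')(Function('P')(Function('R')(Function('Y')(-2, 0), 0))), -12810) = Add(-2, -12810) = -12812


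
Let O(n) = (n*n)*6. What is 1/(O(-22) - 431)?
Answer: 1/2473 ≈ 0.00040437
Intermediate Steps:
O(n) = 6*n² (O(n) = n²*6 = 6*n²)
1/(O(-22) - 431) = 1/(6*(-22)² - 431) = 1/(6*484 - 431) = 1/(2904 - 431) = 1/2473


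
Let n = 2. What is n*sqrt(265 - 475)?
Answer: 2*I*sqrt(210) ≈ 28.983*I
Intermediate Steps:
n*sqrt(265 - 475) = 2*sqrt(265 - 475) = 2*sqrt(-210) = 2*(I*sqrt(210)) = 2*I*sqrt(210)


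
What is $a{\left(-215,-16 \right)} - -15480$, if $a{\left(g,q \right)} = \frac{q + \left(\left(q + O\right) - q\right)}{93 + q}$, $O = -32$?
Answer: $\frac{1191912}{77} \approx 15479.0$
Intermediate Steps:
$a{\left(g,q \right)} = \frac{-32 + q}{93 + q}$ ($a{\left(g,q \right)} = \frac{q + \left(\left(q - 32\right) - q\right)}{93 + q} = \frac{q + \left(\left(-32 + q\right) - q\right)}{93 + q} = \frac{q - 32}{93 + q} = \frac{-32 + q}{93 + q}$)
$a{\left(-215,-16 \right)} - -15480 = \frac{-32 - 16}{93 - 16} - -15480 = \frac{1}{77} \left(-48\right) + 15480 = - \frac{48}{77} + 15480 = \frac{1191912}{77}$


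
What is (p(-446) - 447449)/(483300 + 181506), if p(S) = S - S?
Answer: -447449/664806 ≈ -0.67305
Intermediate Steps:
p(S) = 0
(p(-446) - 447449)/(483300 + 181506) = (0 - 447449)/(483300 + 181506) = -447449/664806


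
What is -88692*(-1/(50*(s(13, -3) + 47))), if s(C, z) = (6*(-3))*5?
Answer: -44346/1075 ≈ -41.252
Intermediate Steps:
s(C, z) = -90 (s(C, z) = -18*5 = -90)
-88692*(-1/(50*(s(13, -3) + 47))) = -88692*(-1/(50*(-90 + 47))) = -88692/((-43*(-50))) = -88692/2150 = -88692*1/2150 = -44346/1075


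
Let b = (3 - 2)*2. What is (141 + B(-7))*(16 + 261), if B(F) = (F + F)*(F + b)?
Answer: 58447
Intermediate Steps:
b = 2 (b = 1*2 = 2)
B(F) = 2*F*(2 + F) (B(F) = (F + F)*(F + 2) = (2*F)*(2 + F) = 2*F*(2 + F))
(141 + B(-7))*(16 + 261) = (141 + 2*(-7)*(2 - 7))*(16 + 261) = (141 + 2*(-7)*(-5))*277 = (141 + 70)*277 = 211*277 = 58447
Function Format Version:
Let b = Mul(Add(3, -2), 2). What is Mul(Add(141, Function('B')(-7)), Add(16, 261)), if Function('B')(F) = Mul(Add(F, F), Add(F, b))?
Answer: 58447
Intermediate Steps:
b = 2 (b = Mul(1, 2) = 2)
Function('B')(F) = Mul(2, F, Add(2, F)) (Function('B')(F) = Mul(Add(F, F), Add(F, 2)) = Mul(Mul(2, F), Add(2, F)) = Mul(2, F, Add(2, F)))
Mul(Add(141, Function('B')(-7)), Add(16, 261)) = Mul(Add(141, Mul(2, -7, Add(2, -7))), Add(16, 261)) = Mul(Add(141, Mul(2, -7, -5)), 277) = Mul(Add(141, 70), 277) = Mul(211, 277) = 58447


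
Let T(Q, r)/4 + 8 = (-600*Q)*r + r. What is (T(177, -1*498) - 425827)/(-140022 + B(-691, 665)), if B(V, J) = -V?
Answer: -211122549/139331 ≈ -1515.3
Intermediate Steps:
T(Q, r) = -32 + 4*r - 2400*Q*r (T(Q, r) = -32 + 4*((-600*Q)*r + r) = -32 + 4*(-600*Q*r + r) = -32 + 4*(r - 600*Q*r) = -32 + (4*r - 2400*Q*r) = -32 + 4*r - 2400*Q*r)
(T(177, -1*498) - 425827)/(-140022 + B(-691, 665)) = ((-32 + 4*(-1*498) - 2400*177*(-1*498)) - 425827)/(-140022 - 1*(-691)) = ((-32 + 4*(-498) - 2400*177*(-498)) - 425827)/(-140022 + 691) = ((-32 - 1992 + 211550400) - 425827)/(-139331) = (211548376 - 425827)*(-1/139331) = 211122549*(-1/139331) = -211122549/139331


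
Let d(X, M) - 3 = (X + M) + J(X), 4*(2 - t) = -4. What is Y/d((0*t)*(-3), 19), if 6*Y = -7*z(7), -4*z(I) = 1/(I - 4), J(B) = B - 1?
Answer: 1/216 ≈ 0.0046296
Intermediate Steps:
t = 3 (t = 2 - ¼*(-4) = 2 + 1 = 3)
J(B) = -1 + B
z(I) = -1/(4*(-4 + I)) (z(I) = -1/(4*(I - 4)) = -1/(4*(-4 + I)))
d(X, M) = 2 + M + 2*X (d(X, M) = 3 + ((X + M) + (-1 + X)) = 3 + ((M + X) + (-1 + X)) = 3 + (-1 + M + 2*X) = 2 + M + 2*X)
Y = 7/72 (Y = (-(-7)/(-16 + 4*7))/6 = (-(-7)/(-16 + 28))/6 = (-(-7)/12)/6 = (-7*(-1/12))/6 = (⅙)*(7/12) = 7/72 ≈ 0.097222)
Y/d((0*t)*(-3), 19) = 7/(72*(2 + 19 + 2*((0*3)*(-3)))) = 7/(72*(2 + 19 + 2*(0*(-3)))) = 7/(72*(2 + 19 + 2*0)) = 7/(72*(2 + 19 + 0)) = (7/72)/21 = (7/72)*(1/21) = 1/216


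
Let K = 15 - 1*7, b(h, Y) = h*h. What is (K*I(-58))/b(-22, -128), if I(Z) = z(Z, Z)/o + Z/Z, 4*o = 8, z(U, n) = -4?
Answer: -2/121 ≈ -0.016529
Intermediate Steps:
o = 2 (o = (¼)*8 = 2)
b(h, Y) = h²
I(Z) = -1 (I(Z) = -4/2 + Z/Z = -4*½ + 1 = -2 + 1 = -1)
K = 8 (K = 15 - 7 = 8)
(K*I(-58))/b(-22, -128) = (8*(-1))/((-22)²) = -8/484 = -8*1/484 = -2/121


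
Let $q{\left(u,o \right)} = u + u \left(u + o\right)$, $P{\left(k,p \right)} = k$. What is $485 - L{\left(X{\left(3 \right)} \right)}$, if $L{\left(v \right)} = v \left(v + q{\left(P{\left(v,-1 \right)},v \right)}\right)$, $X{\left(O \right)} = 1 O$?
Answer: $413$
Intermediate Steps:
$X{\left(O \right)} = O$
$q{\left(u,o \right)} = u + u \left(o + u\right)$
$L{\left(v \right)} = v \left(v + v \left(1 + 2 v\right)\right)$ ($L{\left(v \right)} = v \left(v + v \left(1 + v + v\right)\right) = v \left(v + v \left(1 + 2 v\right)\right)$)
$485 - L{\left(X{\left(3 \right)} \right)} = 485 - 2 \cdot 3^{2} \left(1 + 3\right) = 485 - 2 \cdot 9 \cdot 4 = 485 - 72 = 413$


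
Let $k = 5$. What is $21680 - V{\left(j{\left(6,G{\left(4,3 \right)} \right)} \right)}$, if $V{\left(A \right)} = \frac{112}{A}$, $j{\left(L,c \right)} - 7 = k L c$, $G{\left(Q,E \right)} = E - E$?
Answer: $21664$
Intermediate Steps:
$G{\left(Q,E \right)} = 0$
$j{\left(L,c \right)} = 7 + 5 L c$
$21680 - V{\left(j{\left(6,G{\left(4,3 \right)} \right)} \right)} = 21680 - \frac{112}{7 + 5 \cdot 6 \cdot 0} = 21680 - \frac{112}{7 + 0} = 21680 - \frac{112}{7} = 21680 - 112 \cdot \frac{1}{7} = 21680 - 16 = 21664$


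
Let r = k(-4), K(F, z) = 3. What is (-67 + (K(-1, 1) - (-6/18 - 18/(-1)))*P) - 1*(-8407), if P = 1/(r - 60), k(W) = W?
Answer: 400331/48 ≈ 8340.2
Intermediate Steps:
r = -4
P = -1/64 (P = 1/(-4 - 60) = 1/(-64) = -1/64 ≈ -0.015625)
(-67 + (K(-1, 1) - (-6/18 - 18/(-1)))*P) - 1*(-8407) = (-67 + (3 - (-6/18 - 18/(-1)))*(-1/64)) - 1*(-8407) = (-67 + (3 - (-6*1/18 - 18*(-1)))*(-1/64)) + 8407 = (-67 + (3 - (-⅓ + 18))*(-1/64)) + 8407 = (-67 + (3 - 1*53/3)*(-1/64)) + 8407 = (-67 + (3 - 53/3)*(-1/64)) + 8407 = (-67 - 44/3*(-1/64)) + 8407 = (-67 + 11/48) + 8407 = -3205/48 + 8407 = 400331/48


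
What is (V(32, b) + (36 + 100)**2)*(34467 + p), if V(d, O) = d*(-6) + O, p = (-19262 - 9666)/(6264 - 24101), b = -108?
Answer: 11187206620172/17837 ≈ 6.2719e+8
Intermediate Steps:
p = 28928/17837 (p = -28928/(-17837) = -28928*(-1/17837) = 28928/17837 ≈ 1.6218)
V(d, O) = O - 6*d (V(d, O) = -6*d + O = O - 6*d)
(V(32, b) + (36 + 100)**2)*(34467 + p) = ((-108 - 6*32) + (36 + 100)**2)*(34467 + 28928/17837) = ((-108 - 192) + 136**2)*(614816807/17837) = (-300 + 18496)*(614816807/17837) = 18196*(614816807/17837) = 11187206620172/17837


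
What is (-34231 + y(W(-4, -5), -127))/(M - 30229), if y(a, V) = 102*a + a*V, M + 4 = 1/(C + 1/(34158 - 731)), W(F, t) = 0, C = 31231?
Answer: 35735748137378/31562001469227 ≈ 1.1322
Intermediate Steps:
M = -4175801125/1043958638 (M = -4 + 1/(31231 + 1/(34158 - 731)) = -4 + 1/(31231 + 1/33427) = -4 + 1/(1043958638/33427) = -4 + 33427/1043958638 = -4175801125/1043958638 ≈ -4.0000)
y(a, V) = 102*a + V*a
(-34231 + y(W(-4, -5), -127))/(M - 30229) = (-34231 + 0*(102 - 127))/(-4175801125/1043958638 - 30229) = (-34231 + 0*(-25))/(-31562001469227/1043958638) = (-34231 + 0)*(-1043958638/31562001469227) = -34231*(-1043958638/31562001469227) = 35735748137378/31562001469227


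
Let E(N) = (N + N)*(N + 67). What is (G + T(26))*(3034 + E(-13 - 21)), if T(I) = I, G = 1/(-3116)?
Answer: 32000925/1558 ≈ 20540.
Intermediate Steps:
G = -1/3116 ≈ -0.00032092
E(N) = 2*N*(67 + N) (E(N) = (2*N)*(67 + N) = 2*N*(67 + N))
(G + T(26))*(3034 + E(-13 - 21)) = (-1/3116 + 26)*(3034 + 2*(-13 - 21)*(67 + (-13 - 21))) = 81015*(3034 + 2*(-34)*(67 - 34))/3116 = 81015*(3034 + 2*(-34)*33)/3116 = 81015*(3034 - 2244)/3116 = (81015/3116)*790 = 32000925/1558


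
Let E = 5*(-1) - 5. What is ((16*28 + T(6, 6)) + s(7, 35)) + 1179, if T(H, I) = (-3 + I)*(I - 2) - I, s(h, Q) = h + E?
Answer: 1630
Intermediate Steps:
E = -10 (E = -5 - 5 = -10)
s(h, Q) = -10 + h (s(h, Q) = h - 10 = -10 + h)
T(H, I) = -I + (-3 + I)*(-2 + I) (T(H, I) = (-3 + I)*(-2 + I) - I = -I + (-3 + I)*(-2 + I))
((16*28 + T(6, 6)) + s(7, 35)) + 1179 = ((16*28 + (6 + 6**2 - 6*6)) + (-10 + 7)) + 1179 = ((448 + (6 + 36 - 36)) - 3) + 1179 = ((448 + 6) - 3) + 1179 = (454 - 3) + 1179 = 451 + 1179 = 1630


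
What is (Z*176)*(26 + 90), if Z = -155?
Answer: -3164480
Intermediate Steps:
(Z*176)*(26 + 90) = (-155*176)*(26 + 90) = -27280*116 = -3164480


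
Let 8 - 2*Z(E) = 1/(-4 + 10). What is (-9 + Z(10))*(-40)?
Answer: 610/3 ≈ 203.33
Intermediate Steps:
Z(E) = 47/12 (Z(E) = 4 - 1/(2*(-4 + 10)) = 4 - ½/6 = 4 - ½*⅙ = 4 - 1/12 = 47/12)
(-9 + Z(10))*(-40) = (-9 + 47/12)*(-40) = -61/12*(-40) = 610/3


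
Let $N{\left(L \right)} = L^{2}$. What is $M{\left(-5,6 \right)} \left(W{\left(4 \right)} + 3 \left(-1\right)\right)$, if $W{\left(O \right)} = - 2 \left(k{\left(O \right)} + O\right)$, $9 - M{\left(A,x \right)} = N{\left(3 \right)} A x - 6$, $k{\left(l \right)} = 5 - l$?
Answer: $-3705$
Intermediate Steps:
$M{\left(A,x \right)} = 15 - 9 A x$ ($M{\left(A,x \right)} = 9 - \left(3^{2} A x - 6\right) = 9 - \left(9 A x - 6\right) = 9 - \left(-6 + 9 A x\right) = 15 - 9 A x$)
$W{\left(O \right)} = -10$ ($W{\left(O \right)} = - 2 \left(\left(5 - O\right) + O\right) = \left(-2\right) 5 = -10$)
$M{\left(-5,6 \right)} \left(W{\left(4 \right)} + 3 \left(-1\right)\right) = \left(15 - \left(-45\right) 6\right) \left(-10 + 3 \left(-1\right)\right) = \left(15 + 270\right) \left(-10 - 3\right) = 285 \left(-13\right) = -3705$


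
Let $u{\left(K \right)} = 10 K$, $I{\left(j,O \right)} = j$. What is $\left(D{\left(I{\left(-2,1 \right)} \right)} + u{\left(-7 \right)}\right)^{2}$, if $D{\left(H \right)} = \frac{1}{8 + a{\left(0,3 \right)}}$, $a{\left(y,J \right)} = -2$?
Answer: $\frac{175561}{36} \approx 4876.7$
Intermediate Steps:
$D{\left(H \right)} = \frac{1}{6}$ ($D{\left(H \right)} = \frac{1}{8 - 2} = \frac{1}{6}$)
$\left(D{\left(I{\left(-2,1 \right)} \right)} + u{\left(-7 \right)}\right)^{2} = \left(\frac{1}{6} + 10 \left(-7\right)\right)^{2} = \left(\frac{1}{6} - 70\right)^{2} = \left(- \frac{419}{6}\right)^{2} = \frac{175561}{36}$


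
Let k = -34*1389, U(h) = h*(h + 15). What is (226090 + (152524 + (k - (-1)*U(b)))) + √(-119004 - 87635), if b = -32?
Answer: 331932 + I*√206639 ≈ 3.3193e+5 + 454.58*I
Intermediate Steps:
U(h) = h*(15 + h)
k = -47226
(226090 + (152524 + (k - (-1)*U(b)))) + √(-119004 - 87635) = (226090 + (152524 + (-47226 - (-1)*(-32*(15 - 32))))) + √(-119004 - 87635) = (226090 + (152524 + (-47226 - (-1)*(-32*(-17))))) + √(-206639) = (226090 + (152524 + (-47226 - (-1)*544))) + I*√206639 = (226090 + (152524 + (-47226 - 1*(-544)))) + I*√206639 = (226090 + (152524 + (-47226 + 544))) + I*√206639 = (226090 + (152524 - 46682)) + I*√206639 = (226090 + 105842) + I*√206639 = 331932 + I*√206639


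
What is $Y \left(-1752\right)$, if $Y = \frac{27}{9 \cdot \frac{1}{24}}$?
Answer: $-126144$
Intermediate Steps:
$Y = 72$ ($Y = \frac{27}{9 \cdot \frac{1}{24}} = \frac{27}{\frac{3}{8}} = 27 \cdot \frac{8}{3} = 72$)
$Y \left(-1752\right) = 72 \left(-1752\right) = -126144$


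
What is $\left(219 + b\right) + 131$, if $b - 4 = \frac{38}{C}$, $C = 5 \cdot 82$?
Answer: $\frac{72589}{205} \approx 354.09$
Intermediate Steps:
$C = 410$
$b = \frac{839}{205}$ ($b = 4 + \frac{38}{410} = 4 + 38 \cdot \frac{1}{410} = 4 + \frac{19}{205} = \frac{839}{205} \approx 4.0927$)
$\left(219 + b\right) + 131 = \left(219 + \frac{839}{205}\right) + 131 = \frac{45734}{205} + 131 = \frac{72589}{205}$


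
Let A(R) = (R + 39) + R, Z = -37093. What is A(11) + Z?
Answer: -37032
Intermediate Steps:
A(R) = 39 + 2*R (A(R) = (39 + R) + R = 39 + 2*R)
A(11) + Z = (39 + 2*11) - 37093 = (39 + 22) - 37093 = 61 - 37093 = -37032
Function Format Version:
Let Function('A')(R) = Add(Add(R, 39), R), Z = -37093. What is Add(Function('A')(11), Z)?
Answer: -37032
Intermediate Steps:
Function('A')(R) = Add(39, Mul(2, R)) (Function('A')(R) = Add(Add(39, R), R) = Add(39, Mul(2, R)))
Add(Function('A')(11), Z) = Add(Add(39, Mul(2, 11)), -37093) = Add(Add(39, 22), -37093) = Add(61, -37093) = -37032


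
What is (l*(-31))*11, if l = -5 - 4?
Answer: 3069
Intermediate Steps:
l = -9
(l*(-31))*11 = -9*(-31)*11 = 279*11 = 3069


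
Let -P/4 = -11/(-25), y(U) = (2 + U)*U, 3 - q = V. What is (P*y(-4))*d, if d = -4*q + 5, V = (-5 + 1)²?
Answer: -20064/25 ≈ -802.56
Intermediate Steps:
V = 16 (V = (-4)² = 16)
q = -13 (q = 3 - 1*16 = 3 - 16 = -13)
y(U) = U*(2 + U)
P = -44/25 (P = -(-44)/(-25) = -(-44)*(-1)/25 = -4*11/25 = -44/25 ≈ -1.7600)
d = 57 (d = -4*(-13) + 5 = 52 + 5 = 57)
(P*y(-4))*d = -(-176)*(2 - 4)/25*57 = -(-176)*(-2)/25*57 = -44/25*8*57 = -352/25*57 = -20064/25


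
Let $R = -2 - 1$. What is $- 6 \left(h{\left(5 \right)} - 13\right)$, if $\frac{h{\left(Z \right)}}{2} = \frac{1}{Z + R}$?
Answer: $72$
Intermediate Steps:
$R = -3$
$h{\left(Z \right)} = \frac{2}{-3 + Z}$ ($h{\left(Z \right)} = \frac{2}{Z - 3} = \frac{2}{-3 + Z}$)
$- 6 \left(h{\left(5 \right)} - 13\right) = - 6 \left(\frac{2}{-3 + 5} - 13\right) = - 6 \left(\frac{2}{2} - 13\right) = - 6 \left(2 \cdot \frac{1}{2} - 13\right) = - 6 \left(1 - 13\right) = \left(-6\right) \left(-12\right) = 72$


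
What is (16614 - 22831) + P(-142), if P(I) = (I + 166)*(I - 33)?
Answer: -10417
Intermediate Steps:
P(I) = (-33 + I)*(166 + I) (P(I) = (166 + I)*(-33 + I) = (-33 + I)*(166 + I))
(16614 - 22831) + P(-142) = (16614 - 22831) + (-5478 + (-142)**2 + 133*(-142)) = -6217 + (-5478 + 20164 - 18886) = -6217 - 4200 = -10417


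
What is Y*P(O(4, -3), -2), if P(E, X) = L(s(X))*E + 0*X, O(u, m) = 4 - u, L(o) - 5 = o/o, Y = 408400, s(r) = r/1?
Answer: 0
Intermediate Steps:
s(r) = r (s(r) = r*1 = r)
L(o) = 6 (L(o) = 5 + o/o = 5 + 1 = 6)
P(E, X) = 6*E (P(E, X) = 6*E + 0*X = 6*E + 0 = 6*E)
Y*P(O(4, -3), -2) = 408400*(6*(4 - 1*4)) = 408400*(6*(4 - 4)) = 408400*(6*0) = 408400*0 = 0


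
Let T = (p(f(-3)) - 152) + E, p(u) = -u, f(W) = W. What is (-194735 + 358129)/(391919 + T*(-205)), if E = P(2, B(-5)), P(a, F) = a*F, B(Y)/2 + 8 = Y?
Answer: 81697/216562 ≈ 0.37725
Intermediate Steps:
B(Y) = -16 + 2*Y
P(a, F) = F*a
E = -52 (E = (-16 + 2*(-5))*2 = (-16 - 10)*2 = -26*2 = -52)
T = -201 (T = (-1*(-3) - 152) - 52 = (3 - 152) - 52 = -149 - 52 = -201)
(-194735 + 358129)/(391919 + T*(-205)) = (-194735 + 358129)/(391919 - 201*(-205)) = 163394/(391919 + 41205) = 163394/433124 = 163394*(1/433124) = 81697/216562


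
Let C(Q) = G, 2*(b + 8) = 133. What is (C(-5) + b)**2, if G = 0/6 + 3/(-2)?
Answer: 3249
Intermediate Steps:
b = 117/2 (b = -8 + (1/2)*133 = -8 + 133/2 = 117/2 ≈ 58.500)
G = -3/2 (G = 0*(1/6) + 3*(-1/2) = 0 - 3/2 = -3/2 ≈ -1.5000)
C(Q) = -3/2
(C(-5) + b)**2 = (-3/2 + 117/2)**2 = 57**2 = 3249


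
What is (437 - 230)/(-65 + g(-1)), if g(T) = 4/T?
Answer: -3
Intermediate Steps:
(437 - 230)/(-65 + g(-1)) = (437 - 230)/(-65 + 4/(-1)) = 207/(-65 + 4*(-1)) = 207/(-65 - 4) = 207/(-69) = 207*(-1/69) = -3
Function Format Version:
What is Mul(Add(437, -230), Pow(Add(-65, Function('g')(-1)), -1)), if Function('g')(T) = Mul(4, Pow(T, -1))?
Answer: -3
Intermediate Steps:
Mul(Add(437, -230), Pow(Add(-65, Function('g')(-1)), -1)) = Mul(Add(437, -230), Pow(Add(-65, Mul(4, Pow(-1, -1))), -1)) = Mul(207, Pow(Add(-65, Mul(4, -1)), -1)) = Mul(207, Pow(Add(-65, -4), -1)) = Mul(207, Pow(-69, -1)) = Mul(207, Rational(-1, 69)) = -3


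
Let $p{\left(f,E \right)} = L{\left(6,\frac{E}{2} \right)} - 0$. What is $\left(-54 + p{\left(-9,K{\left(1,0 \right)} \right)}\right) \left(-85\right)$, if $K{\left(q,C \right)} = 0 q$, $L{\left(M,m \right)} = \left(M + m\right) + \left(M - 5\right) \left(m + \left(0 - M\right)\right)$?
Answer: $4590$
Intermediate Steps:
$L{\left(M,m \right)} = M + m + \left(-5 + M\right) \left(m - M\right)$ ($L{\left(M,m \right)} = \left(M + m\right) + \left(-5 + M\right) \left(m - M\right) = M + m + \left(-5 + M\right) \left(m - M\right)$)
$K{\left(q,C \right)} = 0$
$p{\left(f,E \right)} = E$ ($p{\left(f,E \right)} = \left(- 6^{2} - 4 \frac{E}{2} + 6 \cdot 6 + 6 \frac{E}{2}\right) - 0 = \left(\left(-1\right) 36 - 4 E \frac{1}{2} + 36 + 6 E \frac{1}{2}\right) + 0 = \left(-36 - 4 \frac{E}{2} + 36 + 6 \frac{E}{2}\right) + 0 = \left(-36 - 2 E + 36 + 3 E\right) + 0 = E + 0 = E$)
$\left(-54 + p{\left(-9,K{\left(1,0 \right)} \right)}\right) \left(-85\right) = \left(-54 + 0\right) \left(-85\right) = \left(-54\right) \left(-85\right) = 4590$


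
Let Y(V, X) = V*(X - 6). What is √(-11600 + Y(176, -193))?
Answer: 4*I*√2914 ≈ 215.93*I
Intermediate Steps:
Y(V, X) = V*(-6 + X)
√(-11600 + Y(176, -193)) = √(-11600 + 176*(-6 - 193)) = √(-11600 + 176*(-199)) = √(-11600 - 35024) = √(-46624) = 4*I*√2914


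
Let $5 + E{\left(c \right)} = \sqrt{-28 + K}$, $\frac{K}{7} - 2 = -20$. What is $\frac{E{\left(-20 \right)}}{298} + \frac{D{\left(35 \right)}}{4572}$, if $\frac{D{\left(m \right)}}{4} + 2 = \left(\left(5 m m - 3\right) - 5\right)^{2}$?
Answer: $\frac{11150465011}{340614} + \frac{i \sqrt{154}}{298} \approx 32736.0 + 0.041643 i$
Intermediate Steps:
$K = -126$ ($K = 14 + 7 \left(-20\right) = 14 - 140 = -126$)
$E{\left(c \right)} = -5 + i \sqrt{154}$ ($E{\left(c \right)} = -5 + \sqrt{-28 - 126} = -5 + \sqrt{-154} = -5 + i \sqrt{154}$)
$D{\left(m \right)} = -8 + 4 \left(-8 + 5 m^{2}\right)^{2}$ ($D{\left(m \right)} = -8 + 4 \left(\left(5 m m - 3\right) - 5\right)^{2} = -8 + 4 \left(\left(5 m^{2} - 3\right) - 5\right)^{2} = -8 + 4 \left(\left(-3 + 5 m^{2}\right) - 5\right)^{2} = -8 + 4 \left(-8 + 5 m^{2}\right)^{2}$)
$\frac{E{\left(-20 \right)}}{298} + \frac{D{\left(35 \right)}}{4572} = \frac{-5 + i \sqrt{154}}{298} + \frac{-8 + 4 \left(-8 + 5 \cdot 35^{2}\right)^{2}}{4572} = \left(-5 + i \sqrt{154}\right) \frac{1}{298} + \left(-8 + 4 \left(-8 + 5 \cdot 1225\right)^{2}\right) \frac{1}{4572} = \left(- \frac{5}{298} + \frac{i \sqrt{154}}{298}\right) + \left(-8 + 4 \left(-8 + 6125\right)^{2}\right) \frac{1}{4572} = \left(- \frac{5}{298} + \frac{i \sqrt{154}}{298}\right) + \left(-8 + 4 \cdot 6117^{2}\right) \frac{1}{4572} = \left(- \frac{5}{298} + \frac{i \sqrt{154}}{298}\right) + \left(-8 + 4 \cdot 37417689\right) \frac{1}{4572} = \left(- \frac{5}{298} + \frac{i \sqrt{154}}{298}\right) + \left(-8 + 149670756\right) \frac{1}{4572} = \left(- \frac{5}{298} + \frac{i \sqrt{154}}{298}\right) + 149670748 \cdot \frac{1}{4572} = \left(- \frac{5}{298} + \frac{i \sqrt{154}}{298}\right) + \frac{37417687}{1143} = \frac{11150465011}{340614} + \frac{i \sqrt{154}}{298}$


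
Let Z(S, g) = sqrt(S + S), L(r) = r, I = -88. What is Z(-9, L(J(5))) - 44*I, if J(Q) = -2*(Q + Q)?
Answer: 3872 + 3*I*sqrt(2) ≈ 3872.0 + 4.2426*I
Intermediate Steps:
J(Q) = -4*Q
Z(S, g) = sqrt(2)*sqrt(S) (Z(S, g) = sqrt(2*S) = sqrt(2)*sqrt(S))
Z(-9, L(J(5))) - 44*I = sqrt(2)*sqrt(-9) - 44*(-88) = sqrt(2)*(3*I) + 3872 = 3*I*sqrt(2) + 3872 = 3872 + 3*I*sqrt(2)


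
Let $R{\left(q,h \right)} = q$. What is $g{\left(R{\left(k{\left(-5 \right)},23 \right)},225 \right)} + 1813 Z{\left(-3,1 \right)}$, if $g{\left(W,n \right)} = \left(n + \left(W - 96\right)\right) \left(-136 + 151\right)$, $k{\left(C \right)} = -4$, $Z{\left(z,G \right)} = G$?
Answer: $3688$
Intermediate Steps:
$g{\left(W,n \right)} = -1440 + 15 W + 15 n$ ($g{\left(W,n \right)} = \left(n + \left(W - 96\right)\right) 15 = \left(n + \left(-96 + W\right)\right) 15 = \left(-96 + W + n\right) 15 = -1440 + 15 W + 15 n$)
$g{\left(R{\left(k{\left(-5 \right)},23 \right)},225 \right)} + 1813 Z{\left(-3,1 \right)} = \left(-1440 + 15 \left(-4\right) + 15 \cdot 225\right) + 1813 \cdot 1 = \left(-1440 - 60 + 3375\right) + 1813 = 1875 + 1813 = 3688$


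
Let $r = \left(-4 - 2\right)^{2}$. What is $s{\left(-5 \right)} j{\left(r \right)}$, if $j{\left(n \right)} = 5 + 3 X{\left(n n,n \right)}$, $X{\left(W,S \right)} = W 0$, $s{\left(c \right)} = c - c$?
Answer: $0$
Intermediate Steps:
$r = 36$ ($r = \left(-6\right)^{2} = 36$)
$s{\left(c \right)} = 0$
$X{\left(W,S \right)} = 0$
$j{\left(n \right)} = 5$ ($j{\left(n \right)} = 5 + 3 \cdot 0 = 5 + 0 = 5$)
$s{\left(-5 \right)} j{\left(r \right)} = 0 \cdot 5 = 0$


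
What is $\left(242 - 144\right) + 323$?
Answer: $421$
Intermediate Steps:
$\left(242 - 144\right) + 323 = 98 + 323 = 421$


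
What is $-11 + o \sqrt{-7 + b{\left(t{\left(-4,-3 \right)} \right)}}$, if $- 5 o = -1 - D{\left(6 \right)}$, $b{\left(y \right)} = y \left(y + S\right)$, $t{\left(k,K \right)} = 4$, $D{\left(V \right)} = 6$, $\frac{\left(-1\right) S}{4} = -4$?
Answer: $-11 + \frac{7 \sqrt{73}}{5} \approx 0.96161$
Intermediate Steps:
$S = 16$ ($S = \left(-4\right) \left(-4\right) = 16$)
$b{\left(y \right)} = y \left(16 + y\right)$ ($b{\left(y \right)} = y \left(y + 16\right) = y \left(16 + y\right)$)
$o = \frac{7}{5}$ ($o = - \frac{-1 - 6}{5} = \left(- \frac{1}{5}\right) \left(-7\right) = \frac{7}{5} \approx 1.4$)
$-11 + o \sqrt{-7 + b{\left(t{\left(-4,-3 \right)} \right)}} = -11 + \frac{7 \sqrt{-7 + 4 \left(16 + 4\right)}}{5} = -11 + \frac{7 \sqrt{-7 + 4 \cdot 20}}{5} = -11 + \frac{7 \sqrt{-7 + 80}}{5} = -11 + \frac{7 \sqrt{73}}{5}$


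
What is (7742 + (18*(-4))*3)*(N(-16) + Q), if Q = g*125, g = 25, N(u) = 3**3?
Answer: 23721952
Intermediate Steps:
N(u) = 27
Q = 3125 (Q = 25*125 = 3125)
(7742 + (18*(-4))*3)*(N(-16) + Q) = (7742 + (18*(-4))*3)*(27 + 3125) = (7742 - 72*3)*3152 = (7742 - 216)*3152 = 7526*3152 = 23721952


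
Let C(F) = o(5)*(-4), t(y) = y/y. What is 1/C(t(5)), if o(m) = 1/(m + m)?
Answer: -5/2 ≈ -2.5000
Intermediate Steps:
o(m) = 1/(2*m)
t(y) = 1
C(F) = -⅖ (C(F) = ((½)/5)*(-4) = ((½)*(⅕))*(-4) = (⅒)*(-4) = -⅖)
1/C(t(5)) = 1/(-⅖) = -5/2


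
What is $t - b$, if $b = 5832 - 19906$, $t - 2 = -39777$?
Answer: $-25701$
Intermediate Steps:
$t = -39775$ ($t = 2 - 39777 = -39775$)
$b = -14074$
$t - b = -39775 - -14074 = -39775 + 14074 = -25701$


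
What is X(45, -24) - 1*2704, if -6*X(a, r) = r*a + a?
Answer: -5063/2 ≈ -2531.5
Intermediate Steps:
X(a, r) = -a/6 - a*r/6 (X(a, r) = -(r*a + a)/6 = -(a*r + a)/6 = -(a + a*r)/6 = -a/6 - a*r/6)
X(45, -24) - 1*2704 = -⅙*45*(1 - 24) - 1*2704 = -⅙*45*(-23) - 2704 = 345/2 - 2704 = -5063/2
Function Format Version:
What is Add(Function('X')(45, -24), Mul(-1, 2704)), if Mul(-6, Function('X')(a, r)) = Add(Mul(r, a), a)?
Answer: Rational(-5063, 2) ≈ -2531.5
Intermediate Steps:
Function('X')(a, r) = Add(Mul(Rational(-1, 6), a), Mul(Rational(-1, 6), a, r)) (Function('X')(a, r) = Mul(Rational(-1, 6), Add(Mul(r, a), a)) = Mul(Rational(-1, 6), Add(Mul(a, r), a)) = Mul(Rational(-1, 6), Add(a, Mul(a, r))) = Add(Mul(Rational(-1, 6), a), Mul(Rational(-1, 6), a, r)))
Add(Function('X')(45, -24), Mul(-1, 2704)) = Add(Mul(Rational(-1, 6), 45, Add(1, -24)), Mul(-1, 2704)) = Add(Mul(Rational(-1, 6), 45, -23), -2704) = Add(Rational(345, 2), -2704) = Rational(-5063, 2)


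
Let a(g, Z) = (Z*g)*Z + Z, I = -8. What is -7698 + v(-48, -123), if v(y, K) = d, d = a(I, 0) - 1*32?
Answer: -7730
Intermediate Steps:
a(g, Z) = Z + g*Z² (a(g, Z) = g*Z² + Z = Z + g*Z²)
d = -32 (d = 0*(1 + 0*(-8)) - 1*32 = 0*(1 + 0) - 32 = 0*1 - 32 = 0 - 32 = -32)
v(y, K) = -32
-7698 + v(-48, -123) = -7698 - 32 = -7730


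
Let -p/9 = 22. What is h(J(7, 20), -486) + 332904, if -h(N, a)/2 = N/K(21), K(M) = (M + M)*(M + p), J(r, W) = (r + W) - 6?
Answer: 58924009/177 ≈ 3.3290e+5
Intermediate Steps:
J(r, W) = -6 + W + r (J(r, W) = (W + r) - 6 = -6 + W + r)
p = -198 (p = -9*22 = -198)
K(M) = 2*M*(-198 + M) (K(M) = (M + M)*(M - 198) = (2*M)*(-198 + M) = 2*M*(-198 + M))
h(N, a) = N/3717 (h(N, a) = -2*N/(2*21*(-198 + 21)) = -2*N/(2*21*(-177)) = -2*N/(-7434) = -2*N*(-1)/7434 = -(-1)*N/3717 = N/3717)
h(J(7, 20), -486) + 332904 = (-6 + 20 + 7)/3717 + 332904 = (1/3717)*21 + 332904 = 1/177 + 332904 = 58924009/177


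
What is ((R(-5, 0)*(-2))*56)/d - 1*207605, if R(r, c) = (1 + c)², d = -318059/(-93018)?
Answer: -9434436673/45437 ≈ -2.0764e+5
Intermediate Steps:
d = 318059/93018 (d = -318059*(-1/93018) = 318059/93018 ≈ 3.4193)
((R(-5, 0)*(-2))*56)/d - 1*207605 = (((1 + 0)²*(-2))*56)/(318059/93018) - 1*207605 = ((1²*(-2))*56)*(93018/318059) - 207605 = ((1*(-2))*56)*(93018/318059) - 207605 = -2*56*(93018/318059) - 207605 = -112*93018/318059 - 207605 = -1488288/45437 - 207605 = -9434436673/45437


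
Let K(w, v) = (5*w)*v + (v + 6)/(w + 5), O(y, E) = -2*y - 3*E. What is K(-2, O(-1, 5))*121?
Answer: 46343/3 ≈ 15448.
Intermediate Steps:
O(y, E) = -3*E - 2*y
K(w, v) = (6 + v)/(5 + w) + 5*v*w (K(w, v) = 5*v*w + (6 + v)/(5 + w) = (6 + v)/(5 + w) + 5*v*w)
K(-2, O(-1, 5))*121 = ((6 + (-3*5 - 2*(-1)) + 5*(-3*5 - 2*(-1))*(-2)² + 25*(-3*5 - 2*(-1))*(-2))/(5 - 2))*121 = ((6 + (-15 + 2) + 5*(-15 + 2)*4 + 25*(-15 + 2)*(-2))/3)*121 = ((6 - 13 + 5*(-13)*4 + 25*(-13)*(-2))/3)*121 = ((6 - 13 - 260 + 650)/3)*121 = ((⅓)*383)*121 = (383/3)*121 = 46343/3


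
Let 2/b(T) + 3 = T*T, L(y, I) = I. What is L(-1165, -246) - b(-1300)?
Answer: -415739264/1689997 ≈ -246.00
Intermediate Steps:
b(T) = 2/(-3 + T**2) (b(T) = 2/(-3 + T*T) = 2/(-3 + T**2))
L(-1165, -246) - b(-1300) = -246 - 2/(-3 + (-1300)**2) = -246 - 2/(-3 + 1690000) = -246 - 2/1689997 = -415739264/1689997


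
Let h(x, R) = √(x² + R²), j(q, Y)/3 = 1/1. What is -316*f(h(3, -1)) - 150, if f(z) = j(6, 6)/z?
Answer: -150 - 474*√10/5 ≈ -449.78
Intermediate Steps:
j(q, Y) = 3 (j(q, Y) = 3/1 = 3*1 = 3)
h(x, R) = √(R² + x²)
f(z) = 3/z
-316*f(h(3, -1)) - 150 = -948/(√((-1)² + 3²)) - 150 = -948/(√(1 + 9)) - 150 = -948/(√10) - 150 = -948*√10/10 - 150 = -474*√10/5 - 150 = -150 - 474*√10/5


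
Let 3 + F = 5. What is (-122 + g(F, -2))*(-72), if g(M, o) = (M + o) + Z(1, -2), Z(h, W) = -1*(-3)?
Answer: 8568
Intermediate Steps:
F = 2 (F = -3 + 5 = 2)
Z(h, W) = 3
g(M, o) = 3 + M + o (g(M, o) = (M + o) + 3 = 3 + M + o)
(-122 + g(F, -2))*(-72) = (-122 + (3 + 2 - 2))*(-72) = (-122 + 3)*(-72) = -119*(-72) = 8568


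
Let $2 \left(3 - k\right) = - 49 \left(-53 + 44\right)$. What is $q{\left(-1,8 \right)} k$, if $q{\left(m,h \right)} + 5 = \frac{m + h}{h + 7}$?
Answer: $986$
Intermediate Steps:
$q{\left(m,h \right)} = -5 + \frac{h + m}{7 + h}$ ($q{\left(m,h \right)} = -5 + \frac{m + h}{h + 7} = -5 + \frac{h + m}{7 + h}$)
$k = - \frac{435}{2}$ ($k = 3 - \frac{\left(-49\right) \left(-53 + 44\right)}{2} = 3 - \frac{\left(-49\right) \left(-9\right)}{2} = 3 - \frac{441}{2} = - \frac{435}{2} \approx -217.5$)
$q{\left(-1,8 \right)} k = \frac{-35 - 1 - 32}{7 + 8} \left(- \frac{435}{2}\right) = \frac{-35 - 1 - 32}{15} \left(- \frac{435}{2}\right) = \frac{1}{15} \left(-68\right) \left(- \frac{435}{2}\right) = \left(- \frac{68}{15}\right) \left(- \frac{435}{2}\right) = 986$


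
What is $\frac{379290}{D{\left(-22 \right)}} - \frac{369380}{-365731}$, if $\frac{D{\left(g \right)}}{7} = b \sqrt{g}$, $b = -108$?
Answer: $\frac{369380}{365731} + \frac{63215 i \sqrt{22}}{2772} \approx 1.01 + 106.96 i$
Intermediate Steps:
$D{\left(g \right)} = - 756 \sqrt{g}$ ($D{\left(g \right)} = 7 \left(- 108 \sqrt{g}\right) = - 756 \sqrt{g}$)
$\frac{379290}{D{\left(-22 \right)}} - \frac{369380}{-365731} = \frac{379290}{\left(-756\right) \sqrt{-22}} - \frac{369380}{-365731} = \frac{379290}{\left(-756\right) i \sqrt{22}} - - \frac{369380}{365731} = \frac{379290}{\left(-756\right) i \sqrt{22}} + \frac{369380}{365731} = 379290 \frac{i \sqrt{22}}{16632} + \frac{369380}{365731} = \frac{63215 i \sqrt{22}}{2772} + \frac{369380}{365731} = \frac{369380}{365731} + \frac{63215 i \sqrt{22}}{2772}$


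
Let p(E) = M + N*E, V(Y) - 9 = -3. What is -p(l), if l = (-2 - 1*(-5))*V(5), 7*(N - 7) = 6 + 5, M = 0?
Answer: -1080/7 ≈ -154.29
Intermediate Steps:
N = 60/7 (N = 7 + (6 + 5)/7 = 7 + (⅐)*11 = 7 + 11/7 = 60/7 ≈ 8.5714)
V(Y) = 6 (V(Y) = 9 - 3 = 6)
l = 18 (l = (-2 - 1*(-5))*6 = (-2 + 5)*6 = 3*6 = 18)
p(E) = 60*E/7 (p(E) = 0 + 60*E/7 = 60*E/7)
-p(l) = -60*18/7 = -1*1080/7 = -1080/7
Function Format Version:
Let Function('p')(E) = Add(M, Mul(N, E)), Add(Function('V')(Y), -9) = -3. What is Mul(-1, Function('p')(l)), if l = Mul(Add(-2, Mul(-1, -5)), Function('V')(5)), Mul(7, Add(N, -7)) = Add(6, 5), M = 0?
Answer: Rational(-1080, 7) ≈ -154.29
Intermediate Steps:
N = Rational(60, 7) (N = Add(7, Mul(Rational(1, 7), Add(6, 5))) = Add(7, Mul(Rational(1, 7), 11)) = Add(7, Rational(11, 7)) = Rational(60, 7) ≈ 8.5714)
Function('V')(Y) = 6 (Function('V')(Y) = Add(9, -3) = 6)
l = 18 (l = Mul(Add(-2, Mul(-1, -5)), 6) = Mul(Add(-2, 5), 6) = Mul(3, 6) = 18)
Function('p')(E) = Mul(Rational(60, 7), E) (Function('p')(E) = Add(0, Mul(Rational(60, 7), E)) = Mul(Rational(60, 7), E))
Mul(-1, Function('p')(l)) = Mul(-1, Mul(Rational(60, 7), 18)) = Mul(-1, Rational(1080, 7)) = Rational(-1080, 7)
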